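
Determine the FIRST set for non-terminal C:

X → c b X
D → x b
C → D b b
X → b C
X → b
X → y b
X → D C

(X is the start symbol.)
{ 'x' }

FIRST sets of the other non-terminals involved (by the same procedure, iterated to a fixed point):
  FIRST(D) = { 'x' }

From C → D b b:
  - D is a non-terminal: add FIRST(D) \ {ε} = { 'x' }
    D is not nullable, so stop

Collecting: FIRST(C) = { 'x' }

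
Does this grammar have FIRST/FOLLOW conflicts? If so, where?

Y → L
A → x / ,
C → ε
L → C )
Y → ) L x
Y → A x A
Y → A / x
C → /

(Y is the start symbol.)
Nullable non-terminals: C.

C: nullable alternative(s) C → ε; FOLLOW(C) = { ')' }
  C → ε: FIRST \ {ε} = { } — this is the only nullable alternative, skip
  C → /: FIRST \ {ε} = { '/' } — disjoint from FOLLOW(C)

A, L, Y have no nullable alternative, so no FIRST/FOLLOW check is needed there.

No FIRST/FOLLOW conflicts found.

Answer: No FIRST/FOLLOW conflicts.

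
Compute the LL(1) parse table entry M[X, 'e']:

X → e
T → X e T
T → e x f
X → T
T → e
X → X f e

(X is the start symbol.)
To find M[X, 'e'], we find productions for X where 'e' is in the predict set (PREDICT(N → α) = (FIRST(α) \ {ε}) ∪ (FOLLOW(N) if α ⇒* ε)).

Relevant sets:
  FIRST(T) = { 'e' }
  FIRST(X) = { 'e' }

X → e: PREDICT = { 'e' }
  'e' is in predict set, so this production goes in M[X, 'e']
X → T: PREDICT = { 'e' }
  'e' is in predict set, so this production goes in M[X, 'e']
X → X f e: PREDICT = { 'e' }
  'e' is in predict set, so this production goes in M[X, 'e']

M[X, 'e'] = X → e, X → T, X → X f e  (a multiply-defined cell — the grammar is not LL(1))

Answer: X → e, X → T, X → X f e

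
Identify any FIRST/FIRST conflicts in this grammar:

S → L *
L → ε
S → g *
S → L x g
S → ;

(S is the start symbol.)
No FIRST/FIRST conflicts.

A FIRST/FIRST conflict occurs when two productions N → α and N → β for the same non-terminal have FIRST(α) ∩ FIRST(β) ≠ ∅ (with ε ∈ FIRST of a nullable right-hand side, so two nullable alternatives also conflict).

FIRST sets of the non-terminals at (or reachable through a nullable prefix from) the front of some alternative:
  FIRST(L) = { ε }

Productions for S:
  S → L *: FIRST = { '*' }
  S → g *: FIRST = { 'g' }
  S → L x g: FIRST = { 'x' }
  S → ;: FIRST = { ';' }
L has only one production, so no FIRST/FIRST conflict is possible there.

All alternatives of each non-terminal have pairwise disjoint FIRST sets.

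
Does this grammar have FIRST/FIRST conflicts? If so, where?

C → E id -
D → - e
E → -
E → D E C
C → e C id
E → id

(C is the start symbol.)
Yes. E → '-' / E → D E C on { '-' }

A FIRST/FIRST conflict occurs when two productions N → α and N → β for the same non-terminal have FIRST(α) ∩ FIRST(β) ≠ ∅ (with ε ∈ FIRST of a nullable right-hand side, so two nullable alternatives also conflict).

FIRST sets of the non-terminals at (or reachable through a nullable prefix from) the front of some alternative:
  FIRST(E) = { '-', 'id' }
  FIRST(D) = { '-' }

Productions for C:
  C → E id -: FIRST = { '-', 'id' }
  C → e C id: FIRST = { 'e' }
Productions for E:
  E → -: FIRST = { '-' }
  E → D E C: FIRST = { '-' }
  E → id: FIRST = { 'id' }
D has only one production, so no FIRST/FIRST conflict is possible there.

Conflict for E: E → - and E → D E C
  Overlap: { '-' }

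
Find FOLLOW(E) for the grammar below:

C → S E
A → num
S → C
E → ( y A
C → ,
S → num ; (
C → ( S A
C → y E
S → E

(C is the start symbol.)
In C → S E: E is at the end, add FOLLOW(C)
In C → y E: E is at the end, add FOLLOW(C)
In S → E: E is at the end, add FOLLOW(S)

The FOLLOW sets referred to above (computed the same way, to a fixed point):
  FOLLOW(C) = { $, '(', 'num' }
  FOLLOW(S) = { '(', 'num' }

Taking the union: FOLLOW(E) = { $, '(', 'num' }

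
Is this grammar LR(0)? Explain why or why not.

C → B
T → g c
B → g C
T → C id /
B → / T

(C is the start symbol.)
Augment with C' → C and build the canonical LR(0) collection (I0 = CLOSURE({[C' → . C]}), then GOTO on every symbol after a dot until no new states appear). It has 12 states:
  I0: { [B → . / T], [B → . g C], [C → . B], [C' → . C] }  — shift
  I1: { [B → . / T], [B → . g C], [B → / . T], [C → . B], [T → . C id /], [T → . g c] }  — shift
  I2: { [C → B .] }  — reduce
  I3: { [C' → C .] }  — accept
  I4: { [B → . / T], [B → . g C], [B → g . C], [C → . B] }  — shift
  I5: { [B → g C .] }  — reduce
  I6: { [T → C . id /] }  — shift
  I7: { [B → / T .] }  — reduce
  I8: { [B → . / T], [B → . g C], [B → g . C], [C → . B], [T → g . c] }  — shift
  I9: { [T → g c .] }  — reduce
  I10: { [T → C id . /] }  — shift
  I11: { [T → C id / .] }  — reduce

Every state is either a pure shift/goto state or contains exactly one complete item and nothing to shift — no conflicts. The grammar is LR(0).

Answer: Yes, the grammar is LR(0)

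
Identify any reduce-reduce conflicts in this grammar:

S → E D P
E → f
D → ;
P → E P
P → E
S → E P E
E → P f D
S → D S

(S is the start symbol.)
Yes — I12: [P → E .] vs [S → E P E .]

A reduce-reduce conflict occurs when an LR(0) state has two complete items [A → α .] and [B → β .] — both call for a reduction, and with no lookahead the parser cannot choose between them.

Augment with S' → S and build the canonical LR(0) collection (I0 = CLOSURE({[S' → . S]}), then GOTO on every symbol after a dot until no new states appear). It has 17 states:
  I0: { [D → . ;], [E → . P f D], [E → . f], [P → . E P], [P → . E], [S → . D S], [S → . E D P], [S → . E P E], [S' → . S] }  — shift
  I1: { [D → ; .] }  — reduce
  I2: { [D → . ;], [E → . P f D], [E → . f], [P → . E P], [P → . E], [S → . D S], [S → . E D P], [S → . E P E], [S → D . S] }  — shift
  I3: { [D → . ;], [E → . P f D], [E → . f], [P → . E P], [P → . E], [P → E . P], [P → E .], [S → E . D P], [S → E . P E] }  — shift, reduce
  I4: { [E → P . f D] }  — shift
  I5: { [S' → S .] }  — accept
  I6: { [E → f .] }  — reduce
  I7: { [D → . ;], [E → P f . D] }  — shift
  I8: { [E → P f D .] }  — reduce
  I9: { [E → . P f D], [E → . f], [P → . E P], [P → . E], [S → E D . P] }  — shift
  I10: { [E → . P f D], [E → . f], [P → . E P], [P → . E], [P → E . P], [P → E .] }  — shift, reduce
  I11: { [E → . P f D], [E → . f], [E → P . f D], [P → . E P], [P → . E], [P → E P .], [S → E P . E] }  — shift, reduce
  I12: { [E → . P f D], [E → . f], [P → . E P], [P → . E], [P → E . P], [P → E .], [S → E P E .] }  — shift, 2 reduces
  I13: { [D → . ;], [E → P f . D], [E → f .] }  — shift, reduce
  I14: { [E → P . f D], [P → E P .] }  — shift, reduce
  I15: { [E → P . f D], [S → E D P .] }  — shift, reduce
  I16: { [S → D S .] }  — reduce

I12 contains complete items [P → E .], [S → E P E .] — reduce-reduce conflict.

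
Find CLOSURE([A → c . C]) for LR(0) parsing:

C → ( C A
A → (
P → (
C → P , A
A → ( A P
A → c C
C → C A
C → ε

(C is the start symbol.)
{ [A → c . C], [C → . ( C A], [C → . C A], [C → . P , A], [C → .], [P → . (] }

Start with: [A → c . C]
  [A → c . C] has the dot before C: add [C → . ( C A], [C → . P , A], [C → . C A], [C → .]
  [C → . P , A] has the dot before P: add [P → . (]
No further items can be added.

CLOSURE = { [A → c . C], [C → . ( C A], [C → . C A], [C → . P , A], [C → .], [P → . (] }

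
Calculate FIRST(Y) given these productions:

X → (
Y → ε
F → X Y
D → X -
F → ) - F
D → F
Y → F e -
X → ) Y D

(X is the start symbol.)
{ '(', ')', ε }

To compute FIRST(Y), examine every production with Y on the left-hand side, reading each right-hand side left to right until a non-nullable symbol is reached.

FIRST sets of the other non-terminals involved (by the same procedure, iterated to a fixed point):
  FIRST(F) = { '(', ')' }

From Y → ε:
  - ε-production, so ε ∈ FIRST(Y)
From Y → F e -:
  - F is a non-terminal: add FIRST(F) \ {ε} = { '(', ')' }
    F is not nullable, so stop

Collecting: FIRST(Y) = { '(', ')', ε }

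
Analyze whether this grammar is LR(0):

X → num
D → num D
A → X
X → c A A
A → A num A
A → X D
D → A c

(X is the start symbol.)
No. Shift-reduce conflict between [A → X .] and [D → . num D]

A grammar is LR(0) if no state in the canonical LR(0) collection has:
  - both a shift item (dot before a terminal) and a complete item (shift-reduce conflict), or
  - two or more complete items (reduce-reduce conflict; the accept item [X' → X .] counts as a complete item here).

Augment with X' → X and build the canonical LR(0) collection (I0 = CLOSURE({[X' → . X]}), then GOTO on every symbol after a dot until no new states appear). It has 15 states:
  I0: { [X → . c A A], [X → . num], [X' → . X] }  — shift
  I1: { [X' → X .] }  — accept
  I2: { [A → . A num A], [A → . X D], [A → . X], [X → . c A A], [X → . num], [X → c . A A] }  — shift
  I3: { [X → num .] }  — reduce
  I4: { [A → . A num A], [A → . X D], [A → . X], [A → A . num A], [X → . c A A], [X → . num], [X → c A . A] }  — shift
  I5: { [A → . A num A], [A → . X D], [A → . X], [A → X . D], [A → X .], [D → . A c], [D → . num D], [X → . c A A], [X → . num] }  — shift, reduce
  I6: { [A → A . num A], [D → A . c] }  — shift
  I7: { [A → X D .] }  — reduce
  I8: { [A → . A num A], [A → . X D], [A → . X], [D → . A c], [D → . num D], [D → num . D], [X → . c A A], [X → . num], [X → num .] }  — shift, reduce
  I9: { [D → num D .] }  — reduce
  I10: { [D → A c .] }  — reduce
  I11: { [A → . A num A], [A → . X D], [A → . X], [A → A num . A], [X → . c A A], [X → . num] }  — shift
  I12: { [A → A . num A], [A → A num A .] }  — shift, reduce
  I13: { [A → A . num A], [X → c A A .] }  — shift, reduce
  I14: { [A → . A num A], [A → . X D], [A → . X], [A → A num . A], [X → . c A A], [X → . num], [X → num .] }  — shift, reduce

Conflict in state I5:
  Shift-reduce conflict between [A → X .] and [D → . num D]
So the grammar is NOT LR(0).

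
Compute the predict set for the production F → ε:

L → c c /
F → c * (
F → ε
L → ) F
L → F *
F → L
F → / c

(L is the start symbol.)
{ $, '*' }

PREDICT(F → ε) = (FIRST(RHS) \ {ε}) ∪ (FOLLOW(F) if ε ∈ FIRST(RHS), i.e. RHS ⇒* ε)
The right-hand side is ε (FIRST(ε) = { ε }), so the predict set is FOLLOW(F) = { $, '*' }
PREDICT(F → ε) = { $, '*' }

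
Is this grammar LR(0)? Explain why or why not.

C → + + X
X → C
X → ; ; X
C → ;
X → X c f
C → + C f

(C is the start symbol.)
No. Shift-reduce conflict between [C → ; .] and [X → ; . ; X]

Augment with C' → C and build the canonical LR(0) collection (I0 = CLOSURE({[C' → . C]}), then GOTO on every symbol after a dot until no new states appear). It has 15 states:
  I0: { [C → . + + X], [C → . + C f], [C → . ;], [C' → . C] }  — shift
  I1: { [C → + . + X], [C → + . C f], [C → . + + X], [C → . + C f], [C → . ;] }  — shift
  I2: { [C → ; .] }  — reduce
  I3: { [C' → C .] }  — accept
  I4: { [C → + + . X], [C → + . + X], [C → + . C f], [C → . + + X], [C → . + C f], [C → . ;], [X → . ; ; X], [X → . C], [X → . X c f] }  — shift
  I5: { [C → + C . f] }  — shift
  I6: { [C → + C f .] }  — reduce
  I7: { [C → ; .], [X → ; . ; X] }  — shift, reduce
  I8: { [C → + C . f], [X → C .] }  — shift, reduce
  I9: { [C → + + X .], [X → X . c f] }  — shift, reduce
  I10: { [X → X c . f] }  — shift
  I11: { [X → X c f .] }  — reduce
  I12: { [C → . + + X], [C → . + C f], [C → . ;], [X → . ; ; X], [X → . C], [X → . X c f], [X → ; ; . X] }  — shift
  I13: { [X → C .] }  — reduce
  I14: { [X → ; ; X .], [X → X . c f] }  — shift, reduce

Conflict in state I7:
  Shift-reduce conflict between [C → ; .] and [X → ; . ; X]
So the grammar is NOT LR(0).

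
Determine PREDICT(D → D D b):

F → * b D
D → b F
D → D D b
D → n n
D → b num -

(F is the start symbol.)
{ 'b', 'n' }

PREDICT(D → D D b) = (FIRST(RHS) \ {ε}) ∪ (FOLLOW(D) if ε ∈ FIRST(RHS), i.e. RHS ⇒* ε)
FIRST(D) = { 'b', 'n' }
FIRST(D D b) = { 'b', 'n' }
ε ∉ FIRST(D D b), so FOLLOW(D) is not added.
PREDICT(D → D D b) = { 'b', 'n' }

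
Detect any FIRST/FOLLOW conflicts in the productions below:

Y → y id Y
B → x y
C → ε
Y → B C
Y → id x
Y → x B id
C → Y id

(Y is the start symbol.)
Nullable non-terminals: C.
FIRST sets used below: FIRST(Y) = { 'id', 'x', 'y' }

C: nullable alternative(s) C → ε; FOLLOW(C) = { $, 'id' }
  C → ε: FIRST \ {ε} = { } — this is the only nullable alternative, skip
  C → Y id: FIRST \ {ε} = { 'id', 'x', 'y' } — overlaps FOLLOW(C) on { 'id' }: CONFLICT

B, Y have no nullable alternative, so no FIRST/FOLLOW check is needed there.

So the grammar has 1 FIRST/FOLLOW conflict (marked CONFLICT above).

Answer: Yes. C → Y id with FOLLOW(C) on { 'id' }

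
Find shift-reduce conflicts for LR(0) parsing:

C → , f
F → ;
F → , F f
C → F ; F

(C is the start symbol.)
No shift-reduce conflicts

Augment with C' → C and build the canonical LR(0) collection (I0 = CLOSURE({[C' → . C]}), then GOTO on every symbol after a dot until no new states appear). It has 11 states:
  I0: { [C → . , f], [C → . F ; F], [C' → . C], [F → . , F f], [F → . ;] }  — shift
  I1: { [C → , . f], [F → , . F f], [F → . , F f], [F → . ;] }  — shift
  I2: { [F → ; .] }  — reduce
  I3: { [C' → C .] }  — accept
  I4: { [C → F . ; F] }  — shift
  I5: { [C → F ; . F], [F → . , F f], [F → . ;] }  — shift
  I6: { [F → , . F f], [F → . , F f], [F → . ;] }  — shift
  I7: { [C → F ; F .] }  — reduce
  I8: { [F → , F . f] }  — shift
  I9: { [F → , F f .] }  — reduce
  I10: { [C → , f .] }  — reduce

No state contains both a complete item and a shift item.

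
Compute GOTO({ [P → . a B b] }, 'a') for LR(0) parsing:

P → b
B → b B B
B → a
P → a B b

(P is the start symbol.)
GOTO(I, 'a') = CLOSURE({ [A → αX.β] : [A → α.Xβ] ∈ I, X = 'a' })

Items with dot before 'a', with the dot advanced:
  [P → . a B b] → [P → a . B b]
Closure of the advanced items:
  [P → a . B b] has the dot before B: add [B → . b B B], [B → . a]

GOTO = { [B → . a], [B → . b B B], [P → a . B b] }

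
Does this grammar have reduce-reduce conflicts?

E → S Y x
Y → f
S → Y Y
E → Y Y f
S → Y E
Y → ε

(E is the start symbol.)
Yes — I6: [S → Y Y .] vs [Y → .]; I7: [E → Y Y f .] vs [Y → f .]

A reduce-reduce conflict occurs when an LR(0) state has two complete items [A → α .] and [B → β .] — both call for a reduction, and with no lookahead the parser cannot choose between them.

Augment with E' → E and build the canonical LR(0) collection (I0 = CLOSURE({[E' → . E]}), then GOTO on every symbol after a dot until no new states appear). It has 10 states:
  I0: { [E → . S Y x], [E → . Y Y f], [E' → . E], [S → . Y E], [S → . Y Y], [Y → . f], [Y → .] }  — shift, reduce
  I1: { [E' → E .] }  — accept
  I2: { [E → S . Y x], [Y → . f], [Y → .] }  — shift, reduce
  I3: { [E → . S Y x], [E → . Y Y f], [E → Y . Y f], [S → . Y E], [S → . Y Y], [S → Y . E], [S → Y . Y], [Y → . f], [Y → .] }  — shift, reduce
  I4: { [Y → f .] }  — reduce
  I5: { [S → Y E .] }  — reduce
  I6: { [E → . S Y x], [E → . Y Y f], [E → Y . Y f], [E → Y Y . f], [S → . Y E], [S → . Y Y], [S → Y . E], [S → Y . Y], [S → Y Y .], [Y → . f], [Y → .] }  — shift, 2 reduces
  I7: { [E → Y Y f .], [Y → f .] }  — 2 reduces
  I8: { [E → S Y . x] }  — shift
  I9: { [E → S Y x .] }  — reduce

I6 contains complete items [S → Y Y .], [Y → .] — reduce-reduce conflict.
I7 contains complete items [E → Y Y f .], [Y → f .] — reduce-reduce conflict.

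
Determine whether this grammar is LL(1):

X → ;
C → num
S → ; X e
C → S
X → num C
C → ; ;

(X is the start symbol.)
No. Predict set conflict for C: { ';' }

A grammar is LL(1) if for each non-terminal N with multiple productions, the predict sets of those productions are pairwise disjoint, where PREDICT(N → α) = (FIRST(α) \ {ε}) ∪ (FOLLOW(N) if α ⇒* ε).

Relevant sets:
  FIRST(S) = { ';' }

For X:
  PREDICT(X → ';') = { ';' }
  PREDICT(X → num C) = { 'num' }
For C:
  PREDICT(C → num) = { 'num' }
  PREDICT(C → S) = { ';' }
  PREDICT(C → ';' ';') = { ';' }
S has a single production, so nothing to check there.

Conflict found: Predict set conflict for C: { ';' }
The grammar is NOT LL(1).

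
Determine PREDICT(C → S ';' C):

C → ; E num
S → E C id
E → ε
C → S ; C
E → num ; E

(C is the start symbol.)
{ ';', 'num' }

PREDICT(C → S ';' C) = (FIRST(RHS) \ {ε}) ∪ (FOLLOW(C) if ε ∈ FIRST(RHS), i.e. RHS ⇒* ε)
FIRST(S) = { ';', 'num' }
FIRST(S ';' C) = { ';', 'num' }
ε ∉ FIRST(S ';' C), so FOLLOW(C) is not added.
PREDICT(C → S ';' C) = { ';', 'num' }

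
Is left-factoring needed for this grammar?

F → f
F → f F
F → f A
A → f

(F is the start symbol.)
Yes, F has productions with common prefix 'f'

Left-factoring is needed when two productions for the same non-terminal
share a common prefix on the right-hand side.

Productions for F:
  F → f
  F → f F
  F → f A

Found common prefix 'f' in productions for F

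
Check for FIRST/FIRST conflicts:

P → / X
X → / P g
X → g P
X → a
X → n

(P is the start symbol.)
No FIRST/FIRST conflicts.

Productions for X:
  X → / P g: FIRST = { '/' }
  X → g P: FIRST = { 'g' }
  X → a: FIRST = { 'a' }
  X → n: FIRST = { 'n' }
P has only one production, so no FIRST/FIRST conflict is possible there.

All alternatives of each non-terminal have pairwise disjoint FIRST sets.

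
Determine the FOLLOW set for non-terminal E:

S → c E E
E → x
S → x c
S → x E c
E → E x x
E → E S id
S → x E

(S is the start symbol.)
{ $, 'c', 'id', 'x' }

In S → c E E: E is followed by E, add FIRST(E) \ {ε} = { 'x' }
In S → c E E: E is at the end, add FOLLOW(S)
In S → x E c: E is followed by c, add FIRST(c) \ {ε} = { 'c' }
In E → E x x: E is followed by x x, add FIRST(x x) \ {ε} = { 'x' }
In E → E S id: E is followed by S id, add FIRST(S id) \ {ε} = { 'c', 'x' }
In S → x E: E is at the end, add FOLLOW(S)

The FOLLOW sets referred to above (computed the same way, to a fixed point):
  FOLLOW(S) = { $, 'id' }

Taking the union: FOLLOW(E) = { $, 'c', 'id', 'x' }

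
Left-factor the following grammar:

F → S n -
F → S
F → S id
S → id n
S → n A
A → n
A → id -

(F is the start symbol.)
F → S F'
F' → n -
F' → ε
F' → id
S → id n
S → n A
A → n
A → id -

Left-factoring transforms A → αβ₁ | αβ₂ into A → αA' and A' → β₁ | β₂
(α is the longest common prefix among the alternatives). Repeat until
no nonterminal has two alternatives with a common prefix.

Round 1: F has alternatives sharing prefix 'S'. Introduce F': F → S F'
  Add: F' → n -
  Add: F' → ε
  Add: F' → id

No remaining common prefixes — done.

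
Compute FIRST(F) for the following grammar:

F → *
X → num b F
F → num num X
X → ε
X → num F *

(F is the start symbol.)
{ '*', 'num' }

From F → *:
  - '*' is a terminal: add '*' and stop
From F → num num X:
  - num is a terminal: add 'num' and stop

Collecting: FIRST(F) = { '*', 'num' }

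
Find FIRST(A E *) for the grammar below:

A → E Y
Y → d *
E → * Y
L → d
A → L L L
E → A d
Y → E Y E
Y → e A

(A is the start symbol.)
{ '*', 'd' }

FIRST sets of the non-terminals involved (from the grammar, by fixed-point iteration):
  FIRST(A) = { '*', 'd' }

To compute FIRST(A E *), process the symbols left to right:
Symbol A is a non-terminal. Add FIRST(A) \ {ε} = { '*', 'd' }
A is not nullable (ε ∉ FIRST(A)), so stop here.
FIRST(A E *) = { '*', 'd' }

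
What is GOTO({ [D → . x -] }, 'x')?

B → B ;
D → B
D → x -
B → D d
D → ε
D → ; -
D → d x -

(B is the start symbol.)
{ [D → x . -] }

GOTO(I, 'x') = CLOSURE({ [A → αX.β] : [A → α.Xβ] ∈ I, X = 'x' })

Items with dot before 'x', with the dot advanced:
  [D → . x -] → [D → x . -]
Closure adds nothing (no advanced item has the dot before a non-terminal).

GOTO = { [D → x . -] }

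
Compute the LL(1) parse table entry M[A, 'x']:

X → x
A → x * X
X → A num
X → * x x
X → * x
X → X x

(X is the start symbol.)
To find M[A, 'x'], we find productions for A where 'x' is in the predict set (PREDICT(N → α) = (FIRST(α) \ {ε}) ∪ (FOLLOW(N) if α ⇒* ε)).

A → x * X: PREDICT = { 'x' }
  'x' is in predict set, so this production goes in M[A, 'x']

M[A, 'x'] = A → x * X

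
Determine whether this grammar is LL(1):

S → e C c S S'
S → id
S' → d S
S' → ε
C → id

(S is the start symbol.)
Relevant sets:
  FOLLOW(S') = { $, 'd' }

For S:
  PREDICT(S → e C c S S') = { 'e' }
  PREDICT(S → id) = { 'id' }
For S':
  PREDICT(S' → d S) = { 'd' }
  PREDICT(S' → ε) = { $, 'd' }
C has a single production, so nothing to check there.

Conflict found: Predict set conflict for S': { 'd' }
The grammar is NOT LL(1).

Answer: No. Predict set conflict for S': { 'd' }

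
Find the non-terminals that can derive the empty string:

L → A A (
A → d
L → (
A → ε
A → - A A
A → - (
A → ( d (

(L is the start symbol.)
{ 'A' }

A non-terminal is nullable if it can derive ε (the empty string): either it has an ε-production, or it has a production whose right-hand side consists entirely of nullable non-terminals.

ε-productions: A → ε
So A is immediately nullable.
No further non-terminal can be added: every production for the remaining non-terminals contains a terminal or a non-nullable non-terminal.
Nullable = { 'A' }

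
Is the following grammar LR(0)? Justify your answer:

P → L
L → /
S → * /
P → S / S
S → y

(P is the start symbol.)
Yes, the grammar is LR(0)

A grammar is LR(0) if no state in the canonical LR(0) collection has:
  - both a shift item (dot before a terminal) and a complete item (shift-reduce conflict), or
  - two or more complete items (reduce-reduce conflict; the accept item [P' → P .] counts as a complete item here).

Augment with P' → P and build the canonical LR(0) collection (I0 = CLOSURE({[P' → . P]}), then GOTO on every symbol after a dot until no new states appear). It has 10 states:
  I0: { [L → . /], [P → . L], [P → . S / S], [P' → . P], [S → . * /], [S → . y] }  — shift
  I1: { [S → * . /] }  — shift
  I2: { [L → / .] }  — reduce
  I3: { [P → L .] }  — reduce
  I4: { [P' → P .] }  — accept
  I5: { [P → S . / S] }  — shift
  I6: { [S → y .] }  — reduce
  I7: { [P → S / . S], [S → . * /], [S → . y] }  — shift
  I8: { [P → S / S .] }  — reduce
  I9: { [S → * / .] }  — reduce

Every state is either a pure shift/goto state or contains exactly one complete item and nothing to shift — no conflicts. The grammar is LR(0).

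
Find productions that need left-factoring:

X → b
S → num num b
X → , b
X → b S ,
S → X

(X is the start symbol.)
Yes, X has productions with common prefix 'b'

Left-factoring is needed when two productions for the same non-terminal
share a common prefix on the right-hand side.

Productions for X:
  X → b
  X → , b
  X → b S ,
Productions for S:
  S → num num b
  S → X

Found common prefix 'b' in productions for X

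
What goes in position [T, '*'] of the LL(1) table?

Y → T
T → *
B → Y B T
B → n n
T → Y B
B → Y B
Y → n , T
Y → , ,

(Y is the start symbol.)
T → *, T → Y B

To find M[T, '*'], we find productions for T where '*' is in the predict set (PREDICT(N → α) = (FIRST(α) \ {ε}) ∪ (FOLLOW(N) if α ⇒* ε)).

Relevant sets:
  FIRST(Y) = { '*', ',', 'n' }

T → *: PREDICT = { '*' }
  '*' is in predict set, so this production goes in M[T, '*']
T → Y B: PREDICT = { '*', ',', 'n' }
  '*' is in predict set, so this production goes in M[T, '*']

M[T, '*'] = T → *, T → Y B  (a multiply-defined cell — the grammar is not LL(1))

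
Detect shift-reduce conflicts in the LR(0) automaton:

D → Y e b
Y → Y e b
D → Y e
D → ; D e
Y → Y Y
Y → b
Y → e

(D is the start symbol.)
A shift-reduce conflict occurs when an LR(0) state has both:
  - a complete (reduce) item [A → α .] (dot at the end), and
  - a shift item [B → β . c γ] (dot before a terminal).

Augment with D' → D and build the canonical LR(0) collection (I0 = CLOSURE({[D' → . D]}), then GOTO on every symbol after a dot until no new states appear). It has 13 states:
  I0: { [D → . ; D e], [D → . Y e b], [D → . Y e], [D' → . D], [Y → . Y Y], [Y → . Y e b], [Y → . b], [Y → . e] }  — shift
  I1: { [D → . ; D e], [D → . Y e b], [D → . Y e], [D → ; . D e], [Y → . Y Y], [Y → . Y e b], [Y → . b], [Y → . e] }  — shift
  I2: { [D' → D .] }  — accept
  I3: { [D → Y . e b], [D → Y . e], [Y → . Y Y], [Y → . Y e b], [Y → . b], [Y → . e], [Y → Y . Y], [Y → Y . e b] }  — shift
  I4: { [Y → b .] }  — reduce
  I5: { [Y → e .] }  — reduce
  I6: { [Y → . Y Y], [Y → . Y e b], [Y → . b], [Y → . e], [Y → Y . Y], [Y → Y . e b], [Y → Y Y .] }  — shift, reduce
  I7: { [D → Y e . b], [D → Y e .], [Y → Y e . b], [Y → e .] }  — shift, 2 reduces
  I8: { [D → Y e b .], [Y → Y e b .] }  — 2 reduces
  I9: { [Y → Y e . b], [Y → e .] }  — shift, reduce
  I10: { [Y → Y e b .] }  — reduce
  I11: { [D → ; D . e] }  — shift
  I12: { [D → ; D e .] }  — reduce

I6 contains reduce item [Y → Y Y .] and shift items [Y → Y . e b], [Y → . b], [Y → . e] — shift-reduce conflict.
I7 contains reduce items [D → Y e .], [Y → e .] and shift items [D → Y e . b], [Y → Y e . b] — shift-reduce conflict.
I9 contains reduce item [Y → e .] and shift item [Y → Y e . b] — shift-reduce conflict.

Answer: Yes — I6: [Y → Y Y .] vs [Y → Y . e b]; I7: [D → Y e .] vs [D → Y e . b]; I9: [Y → e .] vs [Y → Y e . b]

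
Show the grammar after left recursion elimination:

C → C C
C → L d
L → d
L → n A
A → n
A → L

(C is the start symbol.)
C is directly left-recursive. The standard transformation for
  A → A α₁ | ... | A α_m | β₁ | ... | β_n
is
  A  → β₁ A' | ... | β_n A'
  A' → α₁ A' | ... | α_m A' | ε

C → L d becomes C → L d C'
C → C C becomes C' → C C'
Add C' → ε

Productions for other non-terminals are unchanged:
  L → d
  L → n A
  A → n
  A → L

Resulting grammar:
C → L d C'
C' → C C'
C' → ε
L → d
L → n A
A → n
A → L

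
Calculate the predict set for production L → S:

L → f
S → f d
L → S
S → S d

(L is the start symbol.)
PREDICT(L → S) = (FIRST(RHS) \ {ε}) ∪ (FOLLOW(L) if ε ∈ FIRST(RHS), i.e. RHS ⇒* ε)
FIRST(S) = { 'f' }
FIRST(S) = { 'f' }
ε ∉ FIRST(S), so FOLLOW(L) is not added.
PREDICT(L → S) = { 'f' }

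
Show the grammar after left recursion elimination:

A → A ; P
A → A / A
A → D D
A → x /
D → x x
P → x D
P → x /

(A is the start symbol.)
A is directly left-recursive. The standard transformation for
  A → A α₁ | ... | A α_m | β₁ | ... | β_n
is
  A  → β₁ A' | ... | β_n A'
  A' → α₁ A' | ... | α_m A' | ε

A → D D becomes A → D D A'
A → x / becomes A → x / A'
A → A ; P becomes A' → ; P A'
A → A / A becomes A' → / A A'
Add A' → ε

Productions for other non-terminals are unchanged:
  D → x x
  P → x D
  P → x /

Resulting grammar:
A → D D A'
A → x / A'
A' → ; P A'
A' → / A A'
A' → ε
D → x x
P → x D
P → x /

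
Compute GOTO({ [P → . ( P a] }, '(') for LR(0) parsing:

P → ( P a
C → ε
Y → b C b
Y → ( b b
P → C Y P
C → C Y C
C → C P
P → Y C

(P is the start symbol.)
{ [C → . C P], [C → . C Y C], [C → .], [P → ( . P a], [P → . ( P a], [P → . C Y P], [P → . Y C], [Y → . ( b b], [Y → . b C b] }

GOTO(I, '(') = CLOSURE({ [A → αX.β] : [A → α.Xβ] ∈ I, X = '(' })

Items with dot before '(', with the dot advanced:
  [P → . ( P a] → [P → ( . P a]
Closure of the advanced items:
  [P → ( . P a] has the dot before P: add [P → . ( P a], [P → . C Y P], [P → . Y C]
  [P → . C Y P] has the dot before C: add [C → .], [C → . C Y C], [C → . C P]
  [P → . Y C] has the dot before Y: add [Y → . b C b], [Y → . ( b b]

GOTO = { [C → . C P], [C → . C Y C], [C → .], [P → ( . P a], [P → . ( P a], [P → . C Y P], [P → . Y C], [Y → . ( b b], [Y → . b C b] }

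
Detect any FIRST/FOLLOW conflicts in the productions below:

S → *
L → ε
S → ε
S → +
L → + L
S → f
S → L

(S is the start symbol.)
No FIRST/FOLLOW conflicts.

A FIRST/FOLLOW conflict occurs when a non-terminal N has a nullable alternative N → β (β ⇒* ε) and another alternative N → α with FIRST(α) ∩ FOLLOW(N) ≠ ∅: on such a lookahead the parser cannot decide between expanding α and letting N vanish via β.

Nullable non-terminals: L, S.
FIRST sets used below: FIRST(L) = { '+', ε }

L: nullable alternative(s) L → ε; FOLLOW(L) = { $ }
  L → ε: FIRST \ {ε} = { } — this is the only nullable alternative, skip
  L → + L: FIRST \ {ε} = { '+' } — disjoint from FOLLOW(L)

S: nullable alternative(s) S → ε, S → L; FOLLOW(S) = { $ }
  S → *: FIRST \ {ε} = { '*' } — disjoint from FOLLOW(S)
  S → ε: FIRST \ {ε} = { } — disjoint from FOLLOW(S)
  S → +: FIRST \ {ε} = { '+' } — disjoint from FOLLOW(S)
  S → f: FIRST \ {ε} = { 'f' } — disjoint from FOLLOW(S)
  S → L: FIRST \ {ε} = { '+' } — disjoint from FOLLOW(S)

No FIRST/FOLLOW conflicts found.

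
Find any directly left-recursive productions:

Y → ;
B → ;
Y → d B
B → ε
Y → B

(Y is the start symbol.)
No direct left recursion

Y → ;: starts with ';'
B → ;: starts with ';'
Y → d B: starts with d
B → ε: starts with ε
Y → B: starts with B

No direct left recursion found.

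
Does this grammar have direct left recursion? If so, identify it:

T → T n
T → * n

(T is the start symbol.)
Direct left recursion occurs when N → N α for some non-terminal N (the right-hand side begins with the left-hand side itself).

T → T n: LEFT RECURSIVE (starts with T)
T → * n: starts with '*'

The grammar has direct left recursion on: T.

Answer: Yes, T is left-recursive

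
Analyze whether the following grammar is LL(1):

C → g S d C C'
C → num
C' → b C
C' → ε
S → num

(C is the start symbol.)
A grammar is LL(1) if for each non-terminal N with multiple productions, the predict sets of those productions are pairwise disjoint, where PREDICT(N → α) = (FIRST(α) \ {ε}) ∪ (FOLLOW(N) if α ⇒* ε).

Relevant sets:
  FOLLOW(C') = { $, 'b' }

For C:
  PREDICT(C → g S d C C') = { 'g' }
  PREDICT(C → num) = { 'num' }
For C':
  PREDICT(C' → b C) = { 'b' }
  PREDICT(C' → ε) = { $, 'b' }
S has a single production, so nothing to check there.

Conflict found: Predict set conflict for C': { 'b' }
The grammar is NOT LL(1).

Answer: No. Predict set conflict for C': { 'b' }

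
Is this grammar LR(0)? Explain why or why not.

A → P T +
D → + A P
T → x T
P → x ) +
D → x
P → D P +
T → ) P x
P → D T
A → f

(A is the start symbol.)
No. Shift-reduce conflict between [D → x .] and [P → x . ) +]

Augment with A' → A and build the canonical LR(0) collection (I0 = CLOSURE({[A' → . A]}), then GOTO on every symbol after a dot until no new states appear). It has 24 states:
  I0: { [A → . P T +], [A → . f], [A' → . A], [D → . + A P], [D → . x], [P → . D P +], [P → . D T], [P → . x ) +] }  — shift
  I1: { [A → . P T +], [A → . f], [D → + . A P], [D → . + A P], [D → . x], [P → . D P +], [P → . D T], [P → . x ) +] }  — shift
  I2: { [A' → A .] }  — accept
  I3: { [D → . + A P], [D → . x], [P → . D P +], [P → . D T], [P → . x ) +], [P → D . P +], [P → D . T], [T → . ) P x], [T → . x T] }  — shift
  I4: { [A → P . T +], [T → . ) P x], [T → . x T] }  — shift
  I5: { [A → f .] }  — reduce
  I6: { [D → x .], [P → x . ) +] }  — shift, reduce
  I7: { [P → x ) . +] }  — shift
  I8: { [P → x ) + .] }  — reduce
  I9: { [D → . + A P], [D → . x], [P → . D P +], [P → . D T], [P → . x ) +], [T → ) . P x] }  — shift
  I10: { [A → P T . +] }  — shift
  I11: { [T → . ) P x], [T → . x T], [T → x . T] }  — shift
  I12: { [T → x T .] }  — reduce
  I13: { [A → P T + .] }  — reduce
  I14: { [T → ) P . x] }  — shift
  I15: { [T → ) P x .] }  — reduce
  I16: { [P → D P . +] }  — shift
  I17: { [P → D T .] }  — reduce
  I18: { [D → x .], [P → x . ) +], [T → . ) P x], [T → . x T], [T → x . T] }  — shift, reduce
  I19: { [D → . + A P], [D → . x], [P → . D P +], [P → . D T], [P → . x ) +], [P → x ) . +], [T → ) . P x] }  — shift
  I20: { [A → . P T +], [A → . f], [D → + . A P], [D → . + A P], [D → . x], [P → . D P +], [P → . D T], [P → . x ) +], [P → x ) + .] }  — shift, reduce
  I21: { [D → + A . P], [D → . + A P], [D → . x], [P → . D P +], [P → . D T], [P → . x ) +] }  — shift
  I22: { [D → + A P .] }  — reduce
  I23: { [P → D P + .] }  — reduce

Conflict in state I6:
  Shift-reduce conflict between [D → x .] and [P → x . ) +]
So the grammar is NOT LR(0).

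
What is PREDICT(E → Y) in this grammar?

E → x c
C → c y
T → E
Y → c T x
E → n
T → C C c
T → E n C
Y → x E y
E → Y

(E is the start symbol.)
{ 'c', 'x' }

PREDICT(E → Y) = (FIRST(RHS) \ {ε}) ∪ (FOLLOW(E) if ε ∈ FIRST(RHS), i.e. RHS ⇒* ε)
FIRST(Y) = { 'c', 'x' }
FIRST(Y) = { 'c', 'x' }
ε ∉ FIRST(Y), so FOLLOW(E) is not added.
PREDICT(E → Y) = { 'c', 'x' }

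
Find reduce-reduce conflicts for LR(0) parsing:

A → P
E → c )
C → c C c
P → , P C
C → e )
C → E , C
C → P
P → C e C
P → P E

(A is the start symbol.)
A reduce-reduce conflict occurs when an LR(0) state has two complete items [A → α .] and [B → β .] — both call for a reduction, and with no lookahead the parser cannot choose between them.

Augment with A' → A and build the canonical LR(0) collection (I0 = CLOSURE({[A' → . A]}), then GOTO on every symbol after a dot until no new states appear). It has 22 states:
  I0: { [A → . P], [A' → . A], [C → . E , C], [C → . P], [C → . c C c], [C → . e )], [E → . c )], [P → . , P C], [P → . C e C], [P → . P E] }  — shift
  I1: { [C → . E , C], [C → . P], [C → . c C c], [C → . e )], [E → . c )], [P → , . P C], [P → . , P C], [P → . C e C], [P → . P E] }  — shift
  I2: { [A' → A .] }  — accept
  I3: { [P → C . e C] }  — shift
  I4: { [C → E . , C] }  — shift
  I5: { [A → P .], [C → P .], [E → . c )], [P → P . E] }  — shift, 2 reduces
  I6: { [C → . E , C], [C → . P], [C → . c C c], [C → . e )], [C → c . C c], [E → . c )], [E → c . )], [P → . , P C], [P → . C e C], [P → . P E] }  — shift
  I7: { [C → e . )] }  — shift
  I8: { [C → e ) .] }  — reduce
  I9: { [E → c ) .] }  — reduce
  I10: { [C → c C . c], [P → C . e C] }  — shift
  I11: { [C → P .], [E → . c )], [P → P . E] }  — shift, reduce
  I12: { [P → P E .] }  — reduce
  I13: { [E → c . )] }  — shift
  I14: { [C → c C c .] }  — reduce
  I15: { [C → . E , C], [C → . P], [C → . c C c], [C → . e )], [E → . c )], [P → . , P C], [P → . C e C], [P → . P E], [P → C e . C] }  — shift
  I16: { [P → C . e C], [P → C e C .] }  — shift, reduce
  I17: { [C → . E , C], [C → . P], [C → . c C c], [C → . e )], [C → E , . C], [E → . c )], [P → . , P C], [P → . C e C], [P → . P E] }  — shift
  I18: { [C → E , C .], [P → C . e C] }  — shift, reduce
  I19: { [C → . E , C], [C → . P], [C → . c C c], [C → . e )], [C → P .], [E → . c )], [P → , P . C], [P → . , P C], [P → . C e C], [P → . P E], [P → P . E] }  — shift, reduce
  I20: { [P → , P C .], [P → C . e C] }  — shift, reduce
  I21: { [C → E . , C], [P → P E .] }  — shift, reduce

I5 contains complete items [A → P .], [C → P .] — reduce-reduce conflict.

Answer: Yes — I5: [A → P .] vs [C → P .]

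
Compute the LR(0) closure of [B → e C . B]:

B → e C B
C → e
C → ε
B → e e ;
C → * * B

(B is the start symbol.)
{ [B → . e C B], [B → . e e ;], [B → e C . B] }

To compute CLOSURE, for each item [A → α.Bβ] where B is a non-terminal, add [B → .γ] for all productions B → γ; repeat for the newly added items until nothing changes.

Start with: [B → e C . B]
  [B → e C . B] has the dot before B: add [B → . e C B], [B → . e e ;]
No further items can be added.

CLOSURE = { [B → . e C B], [B → . e e ;], [B → e C . B] }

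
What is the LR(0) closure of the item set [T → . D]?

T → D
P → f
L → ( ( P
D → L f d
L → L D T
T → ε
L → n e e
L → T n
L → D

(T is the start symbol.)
{ [D → . L f d], [L → . ( ( P], [L → . D], [L → . L D T], [L → . T n], [L → . n e e], [T → . D], [T → .] }

To compute CLOSURE, for each item [A → α.Bβ] where B is a non-terminal, add [B → .γ] for all productions B → γ; repeat for the newly added items until nothing changes.

Start with: [T → . D]
  [T → . D] has the dot before D: add [D → . L f d]
  [D → . L f d] has the dot before L: add [L → . ( ( P], [L → . L D T], [L → . n e e], [L → . T n], [L → . D]
  [L → . T n] has the dot before T: add [T → .]
No further items can be added.

CLOSURE = { [D → . L f d], [L → . ( ( P], [L → . D], [L → . L D T], [L → . T n], [L → . n e e], [T → . D], [T → .] }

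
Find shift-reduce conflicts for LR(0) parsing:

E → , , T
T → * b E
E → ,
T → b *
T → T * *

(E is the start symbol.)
Yes — I1: [E → , .] vs [E → , . , T]; I5: [E → , , T .] vs [T → T . * *]

Augment with E' → E and build the canonical LR(0) collection (I0 = CLOSURE({[E' → . E]}), then GOTO on every symbol after a dot until no new states appear). It has 12 states:
  I0: { [E → . , , T], [E → . ,], [E' → . E] }  — shift
  I1: { [E → , . , T], [E → , .] }  — shift, reduce
  I2: { [E' → E .] }  — accept
  I3: { [E → , , . T], [T → . * b E], [T → . T * *], [T → . b *] }  — shift
  I4: { [T → * . b E] }  — shift
  I5: { [E → , , T .], [T → T . * *] }  — shift, reduce
  I6: { [T → b . *] }  — shift
  I7: { [T → b * .] }  — reduce
  I8: { [T → T * . *] }  — shift
  I9: { [T → T * * .] }  — reduce
  I10: { [E → . , , T], [E → . ,], [T → * b . E] }  — shift
  I11: { [T → * b E .] }  — reduce

I1 contains reduce item [E → , .] and shift item [E → , . , T] — shift-reduce conflict.
I5 contains reduce item [E → , , T .] and shift item [T → T . * *] — shift-reduce conflict.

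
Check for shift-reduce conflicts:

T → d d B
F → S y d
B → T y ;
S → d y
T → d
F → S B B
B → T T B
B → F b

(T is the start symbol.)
Augment with T' → T and build the canonical LR(0) collection (I0 = CLOSURE({[T' → . T]}), then GOTO on every symbol after a dot until no new states appear). It has 19 states:
  I0: { [T → . d d B], [T → . d], [T' → . T] }  — shift
  I1: { [T' → T .] }  — accept
  I2: { [T → d . d B], [T → d .] }  — shift, reduce
  I3: { [B → . F b], [B → . T T B], [B → . T y ;], [F → . S B B], [F → . S y d], [S → . d y], [T → . d d B], [T → . d], [T → d d . B] }  — shift
  I4: { [T → d d B .] }  — reduce
  I5: { [B → F . b] }  — shift
  I6: { [B → . F b], [B → . T T B], [B → . T y ;], [F → . S B B], [F → . S y d], [F → S . B B], [F → S . y d], [S → . d y], [T → . d d B], [T → . d] }  — shift
  I7: { [B → T . T B], [B → T . y ;], [T → . d d B], [T → . d] }  — shift
  I8: { [S → d . y], [T → d . d B], [T → d .] }  — shift, reduce
  I9: { [S → d y .] }  — reduce
  I10: { [B → . F b], [B → . T T B], [B → . T y ;], [B → T T . B], [F → . S B B], [F → . S y d], [S → . d y], [T → . d d B], [T → . d] }  — shift
  I11: { [B → T y . ;] }  — shift
  I12: { [B → T y ; .] }  — reduce
  I13: { [B → T T B .] }  — reduce
  I14: { [B → . F b], [B → . T T B], [B → . T y ;], [F → . S B B], [F → . S y d], [F → S B . B], [S → . d y], [T → . d d B], [T → . d] }  — shift
  I15: { [F → S y . d] }  — shift
  I16: { [F → S y d .] }  — reduce
  I17: { [F → S B B .] }  — reduce
  I18: { [B → F b .] }  — reduce

I2 contains reduce item [T → d .] and shift item [T → d . d B] — shift-reduce conflict.
I8 contains reduce item [T → d .] and shift items [S → d . y], [T → d . d B] — shift-reduce conflict.

Answer: Yes — I2: [T → d .] vs [T → d . d B]; I8: [T → d .] vs [S → d . y]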